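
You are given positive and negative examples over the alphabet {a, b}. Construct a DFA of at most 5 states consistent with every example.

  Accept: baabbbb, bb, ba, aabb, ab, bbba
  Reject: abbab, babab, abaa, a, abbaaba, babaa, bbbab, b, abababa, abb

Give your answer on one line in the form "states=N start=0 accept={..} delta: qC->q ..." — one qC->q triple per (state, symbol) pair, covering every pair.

states=5 start=0 accept={0,2} delta: 0a->1 0b->1 1a->0 1b->2 2a->3 2b->4 3a->1 3b->0 4a->0 4b->1

State merging on the prefix tree: take the shortest (then alphabetical) example prefix whose next move is undefined and point that move at state 0, else 1, else 2, ...; a target is out if some Accept/Reject pair would then sit in one state with the same input left (inseparable). If every existing state is out, open a new one.
a: 0a undefined. 0a->0: no, bb/abb meet in 0 with "bb" left. Open state 1: 0a->1.
b: 0b undefined. 0b->0: no, bb/b meet in 0. 0b->1: ok.
aa: 1a undefined. 1a->0: ok.
ab: 1b undefined. 1b->0: no, baabbbb/abbab meet in 1. 1b->1: no, baabbbb/abbab meet in 1. Open state 2: 1b->2.
aba: 2a undefined. 2a->0: no, ba/abababa meet in 0. 2a->1: no, ba/abaa meet in 0. 2a->2: no, bb/abaa meet in 2. Open state 3: 2a->3.
abb: 2b undefined. 2b->0: no, baabbbb/abbab meet in 2. 2b->1: no, baabbbb/abbab meet in 1. 2b->2: no, baabbbb/abb meet in 2. 2b->3: no, bbba/abaa meet in 3 with "a" left. Open state 4: 2b->4.
abaa: 3a undefined. 3a->0: no, ba/abaa meet in 0. 3a->1: ok.
abab: 3b undefined. 3b->0: ok.
abba: 4a undefined. 4a->0: ok.
baabbb: 4b undefined. 4b->0: no, baabbbb/abbab meet in 1. 4b->1: ok.
All examples now run through 5 states with every (state, symbol) defined. Accept strings end in {0,2}, Reject strings end in {1,3,4}; accept={0,2}.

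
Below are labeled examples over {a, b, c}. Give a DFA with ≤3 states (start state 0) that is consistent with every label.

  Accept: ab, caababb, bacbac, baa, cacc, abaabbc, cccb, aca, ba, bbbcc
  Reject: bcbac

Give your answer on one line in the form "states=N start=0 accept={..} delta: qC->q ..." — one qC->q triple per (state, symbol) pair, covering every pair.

Grow the machine one transition at a time. Run the examples from 0; the earliest place one falls off (shortest prefix, ties alphabetical) gets sent to the lowest-numbered state that keeps every Accept/Reject pair distinguishable — a pair clashes when both reach the same state with identical unread suffix — and to a fresh state only if none does.
a: 0a undefined. 0a->0: ok.
b: 0b undefined. 0b->0: no, bacbac/bcbac meet in 0 with "cbac" left. Open state 1: 0b->1.
c: 0c undefined. 0c->0: ok.
ba: 1a undefined. 1a->0: ok.
bb: 1b undefined. 1b->0: ok.
bc: 1c undefined. 1c->0: no, caababb/bcbac meet in 0. 1c->1: no, caababb/bcbac meet in 0. Open state 2: 1c->2.
bcb: 2b undefined. 2b->0: no, caababb/bcbac meet in 0. 2b->1: no, caababb/bcbac meet in 0. 2b->2: ok.
bcba: 2a undefined. 2a->0: no, caababb/bcbac meet in 0. 2a->1: ok.
bbbcc: 2c undefined. 2c->0: ok.
All examples now run through 3 states with every (state, symbol) defined. Accept strings end in {0,1}, Reject strings end in {2}; accept={0,1}.

states=3 start=0 accept={0,1} delta: 0a->0 0b->1 0c->0 1a->0 1b->0 1c->2 2a->1 2b->2 2c->0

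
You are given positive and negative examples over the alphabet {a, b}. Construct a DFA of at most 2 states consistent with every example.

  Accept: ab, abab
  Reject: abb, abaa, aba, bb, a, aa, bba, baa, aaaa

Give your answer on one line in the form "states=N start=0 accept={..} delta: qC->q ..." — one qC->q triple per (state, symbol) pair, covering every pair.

states=2 start=0 accept={1} delta: 0a->0 0b->1 1a->0 1b->0

Grow the machine one transition at a time. Run the examples from 0; the earliest place one falls off (shortest prefix, ties alphabetical) gets sent to the lowest-numbered state that keeps every Accept/Reject pair distinguishable — a pair clashes when both reach the same state with identical unread suffix — and to a fresh state only if none does.
a: 0a undefined. 0a->0: ok.
b: 0b undefined. 0b->0: no, ab/abb meet in 0. Open state 1: 0b->1.
ba: 1a undefined. 1a->0: ok.
bb: 1b undefined. 1b->0: ok.
All examples now run through 2 states with every (state, symbol) defined. Accept strings end in {1}, Reject strings end in {0}; accept={1}.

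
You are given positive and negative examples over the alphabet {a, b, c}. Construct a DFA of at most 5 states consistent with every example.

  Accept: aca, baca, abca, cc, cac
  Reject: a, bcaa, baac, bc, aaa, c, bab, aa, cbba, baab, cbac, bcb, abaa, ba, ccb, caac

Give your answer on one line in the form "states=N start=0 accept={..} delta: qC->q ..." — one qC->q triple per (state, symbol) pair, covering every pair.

State merging on the prefix tree: take the shortest (then alphabetical) example prefix whose next move is undefined and point that move at state 0, else 1, else 2, ...; a target is out if some Accept/Reject pair would then sit in one state with the same input left (inseparable). If every existing state is out, open a new one.
a: 0a undefined. 0a->0: ok.
b: 0b undefined. 0b->0: ok.
c: 0c undefined. 0c->0: no, aca/a meet in 0. Open state 1: 0c->1.
ca: 1a undefined. 1a->0: no, aca/a meet in 0. 1a->1: no, aca/bcaa meet in 1. Open state 2: 1a->2.
cb: 1b undefined. 1b->0: ok.
cc: 1c undefined. 1c->0: no, cc/a meet in 0. 1c->1: no, cc/baac meet in 1. 1c->2: ok.
caa: 2a undefined. 2a->0: ok.
cac: 2c undefined. 2c->0: no, cac/a meet in 0. 2c->1: no, cac/baac meet in 1. 2c->2: ok.
ccb: 2b undefined. 2b->0: ok.
All examples now run through 3 states with every (state, symbol) defined. Accept strings end in {2}, Reject strings end in {0,1}; accept={2}.

states=3 start=0 accept={2} delta: 0a->0 0b->0 0c->1 1a->2 1b->0 1c->2 2a->0 2b->0 2c->2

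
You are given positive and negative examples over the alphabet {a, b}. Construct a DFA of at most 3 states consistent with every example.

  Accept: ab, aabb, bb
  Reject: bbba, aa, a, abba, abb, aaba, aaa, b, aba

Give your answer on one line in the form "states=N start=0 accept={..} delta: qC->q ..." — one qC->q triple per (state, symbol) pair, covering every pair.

State merging on the prefix tree: take the shortest (then alphabetical) example prefix whose next move is undefined and point that move at state 0, else 1, else 2, ...; a target is out if some Accept/Reject pair would then sit in one state with the same input left (inseparable). If every existing state is out, open a new one.
a: 0a undefined. 0a->0: no, ab/b meet in 0 with "b" left. Open state 1: 0a->1.
b: 0b undefined. 0b->0: no, bb/b meet in 0. 0b->1: ok.
aa: 1a undefined. 1a->0: ok.
ab: 1b undefined. 1b->0: no, ab/bbba meet in 0. 1b->1: no, ab/a meet in 1. Open state 2: 1b->2.
aba: 2a undefined. 2a->0: ok.
abb: 2b undefined. 2b->0: ok.
All examples now run through 3 states with every (state, symbol) defined. Accept strings end in {2}, Reject strings end in {0,1}; accept={2}.

states=3 start=0 accept={2} delta: 0a->1 0b->1 1a->0 1b->2 2a->0 2b->0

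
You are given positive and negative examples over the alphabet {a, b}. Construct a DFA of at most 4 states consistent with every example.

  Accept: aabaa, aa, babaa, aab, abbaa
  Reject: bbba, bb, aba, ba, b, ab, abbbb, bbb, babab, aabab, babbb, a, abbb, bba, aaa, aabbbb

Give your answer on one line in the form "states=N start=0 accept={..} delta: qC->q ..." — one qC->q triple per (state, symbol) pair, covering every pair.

states=4 start=0 accept={2,3} delta: 0a->1 0b->0 1a->2 1b->0 2a->0 2b->3 3a->1 3b->0

State merging on the prefix tree: take the shortest (then alphabetical) example prefix whose next move is undefined and point that move at state 0, else 1, else 2, ...; a target is out if some Accept/Reject pair would then sit in one state with the same input left (inseparable). If every existing state is out, open a new one.
a: 0a undefined. 0a->0: no, aa/a meet in 0. Open state 1: 0a->1.
b: 0b undefined. 0b->0: ok.
aa: 1a undefined. 1a->0: no, aabaa/bb meet in 0. 1a->1: no, aa/bbba meet in 1. Open state 2: 1a->2.
ab: 1b undefined. 1b->0: ok.
aaa: 2a undefined. 2a->0: ok.
aab: 2b undefined. 2b->0: no, aab/bb meet in 0. 2b->1: no, aabaa/bb meet in 0. 2b->2: no, aabaa/bbba meet in 1. Open state 3: 2b->3.
aaba: 3a undefined. 3a->0: no, aabaa/bbba meet in 1. 3a->1: ok.
aabb: 3b undefined. 3b->0: ok.
All examples now run through 4 states with every (state, symbol) defined. Accept strings end in {2,3}, Reject strings end in {0,1}; accept={2,3}.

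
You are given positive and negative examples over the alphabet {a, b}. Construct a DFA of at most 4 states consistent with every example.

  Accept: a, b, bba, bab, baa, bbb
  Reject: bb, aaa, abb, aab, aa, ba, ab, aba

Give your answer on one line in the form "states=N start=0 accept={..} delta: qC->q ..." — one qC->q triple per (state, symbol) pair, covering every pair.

states=4 start=0 accept={1,2} delta: 0a->1 0b->2 1a->3 1b->3 2a->0 2b->0 3a->0 3b->0

State merging on the prefix tree: take the shortest (then alphabetical) example prefix whose next move is undefined and point that move at state 0, else 1, else 2, ...; a target is out if some Accept/Reject pair would then sit in one state with the same input left (inseparable). If every existing state is out, open a new one.
a: 0a undefined. 0a->0: no, a/aaa meet in 0. Open state 1: 0a->1.
b: 0b undefined. 0b->0: no, a/ba meet in 1. 0b->1: no, bba/aba meet in 1 with "ba" left. Open state 2: 0b->2.
aa: 1a undefined. 1a->0: no, a/aaa meet in 1. 1a->1: no, a/aaa meet in 1. 1a->2: no, b/aa meet in 2. Open state 3: 1a->3.
ab: 1b undefined. 1b->0: no, a/aba meet in 1. 1b->1: no, a/abb meet in 1. 1b->2: no, b/ab meet in 2. 1b->3: ok.
ba: 2a undefined. 2a->0: ok.
bb: 2b undefined. 2b->0: ok.
aaa: 3a undefined. 3a->0: ok.
aab: 3b undefined. 3b->0: ok.
All examples now run through 4 states with every (state, symbol) defined. Accept strings end in {1,2}, Reject strings end in {0,3}; accept={1,2}.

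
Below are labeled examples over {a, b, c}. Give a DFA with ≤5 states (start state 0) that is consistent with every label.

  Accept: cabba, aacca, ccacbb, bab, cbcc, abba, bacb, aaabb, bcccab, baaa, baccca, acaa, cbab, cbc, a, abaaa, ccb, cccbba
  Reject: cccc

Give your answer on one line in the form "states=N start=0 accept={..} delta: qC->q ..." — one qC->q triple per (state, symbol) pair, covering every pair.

states=4 start=0 accept={0,1,2} delta: 0a->0 0b->0 0c->1 1a->0 1b->0 1c->2 2a->0 2b->0 2c->3 3a->0 3b->0 3c->3

State merging on the prefix tree: take the shortest (then alphabetical) example prefix whose next move is undefined and point that move at state 0, else 1, else 2, ...; a target is out if some Accept/Reject pair would then sit in one state with the same input left (inseparable). If every existing state is out, open a new one.
a: 0a undefined. 0a->0: ok.
b: 0b undefined. 0b->0: ok.
c: 0c undefined. 0c->0: no, cabba/cccc meet in 0. Open state 1: 0c->1.
ca: 1a undefined. 1a->0: ok.
cb: 1b undefined. 1b->0: ok.
cc: 1c undefined. 1c->0: no, cabba/cccc meet in 0. 1c->1: no, cbcc/cccc meet in 1. Open state 2: 1c->2.
cca: 2a undefined. 2a->0: ok.
ccb: 2b undefined. 2b->0: ok.
ccc: 2c undefined. 2c->0: no, cbc/cccc meet in 1. 2c->1: no, cbcc/cccc meet in 2. 2c->2: no, cbcc/cccc meet in 2. Open state 3: 2c->3.
cccb: 3b undefined. 3b->0: ok.
cccc: 3c undefined. 3c->0: no, cabba/cccc meet in 0. 3c->1: no, cbc/cccc meet in 1. 3c->2: no, cbcc/cccc meet in 2. 3c->3: ok.
bccca: 3a undefined. 3a->0: ok.
All examples now run through 4 states with every (state, symbol) defined. Accept strings end in {0,1,2}, Reject strings end in {3}; accept={0,1,2}.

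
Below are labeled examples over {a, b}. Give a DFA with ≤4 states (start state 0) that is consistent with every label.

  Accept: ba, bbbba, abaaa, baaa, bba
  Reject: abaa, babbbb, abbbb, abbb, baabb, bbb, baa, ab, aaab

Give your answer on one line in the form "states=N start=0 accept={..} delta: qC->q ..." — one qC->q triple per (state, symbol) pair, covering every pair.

states=3 start=0 accept={2} delta: 0a->0 0b->1 1a->2 1b->1 2a->1 2b->0

Grow the machine one transition at a time. Run the examples from 0; the earliest place one falls off (shortest prefix, ties alphabetical) gets sent to the lowest-numbered state that keeps every Accept/Reject pair distinguishable — a pair clashes when both reach the same state with identical unread suffix — and to a fresh state only if none does.
a: 0a undefined. 0a->0: ok.
b: 0b undefined. 0b->0: no, ba/abaa meet in 0. Open state 1: 0b->1.
ba: 1a undefined. 1a->0: no, ba/abaa meet in 0. 1a->1: no, ba/abaa meet in 1. Open state 2: 1a->2.
bb: 1b undefined. 1b->0: no, bbbba/abbbb meet in 0. 1b->1: ok.
baa: 2a undefined. 2a->0: no, abaaa/abaa meet in 0. 2a->1: ok.
bab: 2b undefined. 2b->0: ok.
All examples now run through 3 states with every (state, symbol) defined. Accept strings end in {2}, Reject strings end in {1}; accept={2}.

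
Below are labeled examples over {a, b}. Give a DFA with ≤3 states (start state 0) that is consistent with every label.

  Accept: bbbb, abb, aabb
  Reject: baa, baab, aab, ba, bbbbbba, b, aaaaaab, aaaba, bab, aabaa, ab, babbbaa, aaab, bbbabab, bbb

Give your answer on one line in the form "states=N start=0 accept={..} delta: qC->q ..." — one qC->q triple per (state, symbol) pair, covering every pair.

states=3 start=0 accept={2} delta: 0a->0 0b->1 1a->0 1b->2 2a->0 2b->1

Grow the machine one transition at a time. Run the examples from 0; the earliest place one falls off (shortest prefix, ties alphabetical) gets sent to the lowest-numbered state that keeps every Accept/Reject pair distinguishable — a pair clashes when both reach the same state with identical unread suffix — and to a fresh state only if none does.
a: 0a undefined. 0a->0: ok.
b: 0b undefined. 0b->0: no, bbbb/baa meet in 0. Open state 1: 0b->1.
ba: 1a undefined. 1a->0: ok.
bb: 1b undefined. 1b->0: no, bbbb/baa meet in 0. 1b->1: no, bbbb/baab meet in 1. Open state 2: 1b->2.
bbb: 2b undefined. 2b->0: no, bbbb/baab meet in 1. 2b->1: ok.
bbbbbba: 2a undefined. 2a->0: ok.
All examples now run through 3 states with every (state, symbol) defined. Accept strings end in {2}, Reject strings end in {0,1}; accept={2}.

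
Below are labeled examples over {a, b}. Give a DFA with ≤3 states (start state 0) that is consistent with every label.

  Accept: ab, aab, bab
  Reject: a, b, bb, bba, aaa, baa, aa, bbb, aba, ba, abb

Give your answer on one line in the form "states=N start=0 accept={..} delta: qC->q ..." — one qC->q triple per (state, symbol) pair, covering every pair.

states=3 start=0 accept={2} delta: 0a->1 0b->0 1a->1 1b->2 2a->0 2b->0

State merging on the prefix tree: take the shortest (then alphabetical) example prefix whose next move is undefined and point that move at state 0, else 1, else 2, ...; a target is out if some Accept/Reject pair would then sit in one state with the same input left (inseparable). If every existing state is out, open a new one.
a: 0a undefined. 0a->0: no, ab/b meet in 0 with "b" left. Open state 1: 0a->1.
b: 0b undefined. 0b->0: ok.
aa: 1a undefined. 1a->0: no, aab/b meet in 0. 1a->1: ok.
ab: 1b undefined. 1b->0: no, ab/b meet in 0. 1b->1: no, ab/a meet in 1. Open state 2: 1b->2.
aba: 2a undefined. 2a->0: ok.
abb: 2b undefined. 2b->0: ok.
All examples now run through 3 states with every (state, symbol) defined. Accept strings end in {2}, Reject strings end in {0,1}; accept={2}.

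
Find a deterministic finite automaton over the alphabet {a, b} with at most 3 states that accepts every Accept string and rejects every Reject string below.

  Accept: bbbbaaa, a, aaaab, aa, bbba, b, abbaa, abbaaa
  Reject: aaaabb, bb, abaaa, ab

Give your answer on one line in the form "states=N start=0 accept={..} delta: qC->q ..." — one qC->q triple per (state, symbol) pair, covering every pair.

Grow the machine one transition at a time. Run the examples from 0; the earliest place one falls off (shortest prefix, ties alphabetical) gets sent to the lowest-numbered state that keeps every Accept/Reject pair distinguishable — a pair clashes when both reach the same state with identical unread suffix — and to a fresh state only if none does.
a: 0a undefined. 0a->0: no, aaaab/ab meet in 0 with "b" left. Open state 1: 0a->1.
b: 0b undefined. 0b->0: no, b/bb meet in 0. 0b->1: ok.
aa: 1a undefined. 1a->0: ok.
ab: 1b undefined. 1b->0: no, bbbbaaa/abaaa meet in 1. 1b->1: no, bbbbaaa/abaaa meet in 0. Open state 2: 1b->2.
aba: 2a undefined. 2a->0: no, aa/abaaa meet in 0. 2a->1: no, a/abaaa meet in 1. 2a->2: ok.
abb: 2b undefined. 2b->0: ok.
All examples now run through 3 states with every (state, symbol) defined. Accept strings end in {0,1}, Reject strings end in {2}; accept={0,1}.

states=3 start=0 accept={0,1} delta: 0a->1 0b->1 1a->0 1b->2 2a->2 2b->0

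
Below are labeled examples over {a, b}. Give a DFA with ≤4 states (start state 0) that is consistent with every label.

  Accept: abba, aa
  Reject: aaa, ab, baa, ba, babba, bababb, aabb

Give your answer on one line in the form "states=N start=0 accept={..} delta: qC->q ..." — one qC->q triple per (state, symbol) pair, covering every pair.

State merging on the prefix tree: take the shortest (then alphabetical) example prefix whose next move is undefined and point that move at state 0, else 1, else 2, ...; a target is out if some Accept/Reject pair would then sit in one state with the same input left (inseparable). If every existing state is out, open a new one.
a: 0a undefined. 0a->0: no, aa/aaa meet in 0. Open state 1: 0a->1.
b: 0b undefined. 0b->0: no, abba/babba meet in 1 with "bba" left. 0b->1: no, aa/ba meet in 1 with "a" left. Open state 2: 0b->2.
aa: 1a undefined. 1a->0: ok.
ab: 1b undefined. 1b->0: no, abba/ba meet in 2 with "a" left. 1b->1: ok.
ba: 2a undefined. 2a->0: no, abba/ba meet in 0. 2a->1: no, abba/baa meet in 0. 2a->2: ok.
bab: 2b undefined. 2b->0: no, abba/aabb meet in 0. 2b->1: no, abba/babba meet in 0. 2b->2: ok.
All examples now run through 3 states with every (state, symbol) defined. Accept strings end in {0}, Reject strings end in {1,2}; accept={0}.

states=3 start=0 accept={0} delta: 0a->1 0b->2 1a->0 1b->1 2a->2 2b->2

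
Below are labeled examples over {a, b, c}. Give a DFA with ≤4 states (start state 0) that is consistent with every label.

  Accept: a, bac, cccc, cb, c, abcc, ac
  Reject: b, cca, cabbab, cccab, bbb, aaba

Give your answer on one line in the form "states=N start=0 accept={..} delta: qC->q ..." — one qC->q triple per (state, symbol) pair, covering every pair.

Fold the examples into a partial DFA from state 0: repeatedly fix the first undefined (state, symbol) met by the shortest-then-alphabetical prefix, trying targets in increasing order and rejecting any under which an Accept and a Reject string meet in one state with the same remainder; add a state when all current targets are rejected. Accepting states are where Accept strings end.
a: 0a undefined. 0a->0: ok.
b: 0b undefined. 0b->0: no, a/b meet in 0. Open state 1: 0b->1.
c: 0c undefined. 0c->0: no, a/cca meet in 0. 0c->1: no, c/b meet in 1. Open state 2: 0c->2.
ba: 1a undefined. 1a->0: no, a/aaba meet in 0. 1a->1: ok.
bb: 1b undefined. 1b->0: ok.
ca: 2a undefined. 2a->0: ok.
cb: 2b undefined. 2b->0: ok.
cc: 2c undefined. 2c->0: no, a/cca meet in 0. 2c->1: ok.
abc: 1c undefined. 1c->0: ok.
All examples now run through 3 states with every (state, symbol) defined. Accept strings end in {0,2}, Reject strings end in {1}; accept={0,2}.

states=3 start=0 accept={0,2} delta: 0a->0 0b->1 0c->2 1a->1 1b->0 1c->0 2a->0 2b->0 2c->1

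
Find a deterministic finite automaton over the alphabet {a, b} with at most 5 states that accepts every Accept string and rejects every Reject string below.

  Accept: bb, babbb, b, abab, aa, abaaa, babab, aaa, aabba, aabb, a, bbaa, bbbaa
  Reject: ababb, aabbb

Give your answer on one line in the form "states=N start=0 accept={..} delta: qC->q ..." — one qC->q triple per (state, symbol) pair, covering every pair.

State merging on the prefix tree: take the shortest (then alphabetical) example prefix whose next move is undefined and point that move at state 0, else 1, else 2, ...; a target is out if some Accept/Reject pair would then sit in one state with the same input left (inseparable). If every existing state is out, open a new one.
a: 0a undefined. 0a->0: ok.
b: 0b undefined. 0b->0: no, bb/ababb meet in 0. Open state 1: 0b->1.
ba: 1a undefined. 1a->0: no, bb/ababb meet in 1 with "b" left. 1a->1: ok.
bb: 1b undefined. 1b->0: no, b/ababb meet in 1. 1b->1: no, bb/ababb meet in 1. Open state 2: 1b->2.
bba: 2a undefined. 2a->0: ok.
bbb: 2b undefined. 2b->0: no, aa/ababb meet in 0. 2b->1: no, b/ababb meet in 1. 2b->2: no, bb/ababb meet in 2. Open state 3: 2b->3.
bbba: 3a undefined. 3a->0: ok.
babbb: 3b undefined. 3b->0: ok.
All examples now run through 4 states with every (state, symbol) defined. Accept strings end in {0,1,2}, Reject strings end in {3}; accept={0,1,2}.

states=4 start=0 accept={0,1,2} delta: 0a->0 0b->1 1a->1 1b->2 2a->0 2b->3 3a->0 3b->0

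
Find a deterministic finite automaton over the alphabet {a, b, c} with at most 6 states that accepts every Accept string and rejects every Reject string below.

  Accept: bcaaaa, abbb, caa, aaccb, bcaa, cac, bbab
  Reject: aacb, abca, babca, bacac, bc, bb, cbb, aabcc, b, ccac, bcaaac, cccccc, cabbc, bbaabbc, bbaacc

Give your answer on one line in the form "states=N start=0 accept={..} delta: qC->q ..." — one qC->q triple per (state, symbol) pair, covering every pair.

states=6 start=0 accept={0,2,5} delta: 0a->0 0b->1 0c->2 1a->1 1b->3 1c->3 2a->0 2b->1 2c->3 3a->4 3b->0 3c->1 4a->5 4b->0 4c->1 5a->2 5b->0 5c->1

Fold the examples into a partial DFA from state 0: repeatedly fix the first undefined (state, symbol) met by the shortest-then-alphabetical prefix, trying targets in increasing order and rejecting any under which an Accept and a Reject string meet in one state with the same remainder; add a state when all current targets are rejected. Accepting states are where Accept strings end.
a: 0a undefined. 0a->0: ok.
b: 0b undefined. 0b->0: no, abbb/bb meet in 0. Open state 1: 0b->1.
c: 0c undefined. 0c->0: no, caa/ccac meet in 0. 0c->1: no, abbb/cbb meet in 1 with "bb" left. Open state 2: 0c->2.
ba: 1a undefined. 1a->0: no, cac/bacac meet in 2 with "ac" left. 1a->1: ok.
bb: 1b undefined. 1b->0: no, abbb/b meet in 1. 1b->1: no, abbb/bb meet in 1. 1b->2: no, abbb/aacb meet in 2 with "b" left. Open state 3: 1b->3.
bc: 1c undefined. 1c->0: no, bcaaaa/abca meet in 0. 1c->1: no, bcaaaa/abca meet in 1. 1c->2: no, cac/bacac meet in 2 with "ac" left. 1c->3: ok.
ca: 2a undefined. 2a->0: ok.
cb: 2b undefined. 2b->0: no, caa/aacb meet in 0. 2b->1: ok.
cc: 2c undefined. 2c->0: no, caa/cccccc meet in 0. 2c->1: no, aaccb/bc meet in 3. 2c->2: no, aaccb/aacb meet in 1. 2c->3: ok.
bba: 3a undefined. 3a->0: no, bcaaaa/abca meet in 0. 3a->1: no, bcaaaa/aacb meet in 1. 3a->2: no, cac/abca meet in 2. 3a->3: no, bcaaaa/abca meet in 3. Open state 4: 3a->4.
ccc: 3c undefined. 3c->0: no, caa/babca meet in 0. 3c->1: ok.
abbb: 3b undefined. 3b->0: ok.
bbaa: 4a undefined. 4a->0: no, cac/bcaaac meet in 2. 4a->1: no, bcaaaa/aacb meet in 1. 4a->2: no, bcaa/bcaaac meet in 2. 4a->3: no, bcaaaa/bc meet in 3. 4a->4: no, bcaaaa/abca meet in 4. Open state 5: 4a->5.
bbab: 4b undefined. 4b->0: ok.
ccac: 4c undefined. 4c->0: no, abbb/bacac meet in 0. 4c->1: ok.
bbaab: 5b undefined. 5b->0: ok.
bbaac: 5c undefined. 5c->0: no, cac/bbaacc meet in 2. 5c->1: ok.
bcaaa: 5a undefined. 5a->0: no, cac/bcaaac meet in 2. 5a->1: no, bcaaaa/aacb meet in 1. 5a->2: ok.
All examples now run through 6 states with every (state, symbol) defined. Accept strings end in {0,2,5}, Reject strings end in {1,3,4}; accept={0,2,5}.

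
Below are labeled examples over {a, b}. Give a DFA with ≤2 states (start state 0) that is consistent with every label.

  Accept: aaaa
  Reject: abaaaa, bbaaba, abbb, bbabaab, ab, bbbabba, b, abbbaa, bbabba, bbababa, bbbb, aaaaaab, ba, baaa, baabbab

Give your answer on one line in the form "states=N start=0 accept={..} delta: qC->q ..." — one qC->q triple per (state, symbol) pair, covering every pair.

Fold the examples into a partial DFA from state 0: repeatedly fix the first undefined (state, symbol) met by the shortest-then-alphabetical prefix, trying targets in increasing order and rejecting any under which an Accept and a Reject string meet in one state with the same remainder; add a state when all current targets are rejected. Accepting states are where Accept strings end.
a: 0a undefined. 0a->0: ok.
b: 0b undefined. 0b->0: no, aaaa/abaaaa meet in 0. Open state 1: 0b->1.
ba: 1a undefined. 1a->0: no, aaaa/abaaaa meet in 0. 1a->1: ok.
bb: 1b undefined. 1b->0: no, aaaa/bbabaab meet in 0. 1b->1: ok.
All examples now run through 2 states with every (state, symbol) defined. Accept strings end in {0}, Reject strings end in {1}; accept={0}.

states=2 start=0 accept={0} delta: 0a->0 0b->1 1a->1 1b->1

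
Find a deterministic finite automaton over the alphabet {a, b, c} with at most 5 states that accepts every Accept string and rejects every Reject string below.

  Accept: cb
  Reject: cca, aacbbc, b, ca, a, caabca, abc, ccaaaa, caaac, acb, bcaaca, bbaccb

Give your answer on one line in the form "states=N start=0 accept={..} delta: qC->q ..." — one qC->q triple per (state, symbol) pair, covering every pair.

states=3 start=0 accept={2} delta: 0a->1 0b->0 0c->1 1a->0 1b->2 1c->2 2a->0 2b->0 2c->0

Fold the examples into a partial DFA from state 0: repeatedly fix the first undefined (state, symbol) met by the shortest-then-alphabetical prefix, trying targets in increasing order and rejecting any under which an Accept and a Reject string meet in one state with the same remainder; add a state when all current targets are rejected. Accepting states are where Accept strings end.
a: 0a undefined. 0a->0: no, cb/acb meet in 0 with "cb" left. Open state 1: 0a->1.
b: 0b undefined. 0b->0: ok.
c: 0c undefined. 0c->0: no, cb/b meet in 0. 0c->1: ok.
aa: 1a undefined. 1a->0: ok.
ab: 1b undefined. 1b->0: no, cb/b meet in 0. 1b->1: no, cb/a meet in 1. Open state 2: 1b->2.
ac: 1c undefined. 1c->0: no, cb/bbaccb meet in 2. 1c->1: no, cb/acb meet in 2. 1c->2: ok.
abc: 2c undefined. 2c->0: ok.
acb: 2b undefined. 2b->0: ok.
cca: 2a undefined. 2a->0: ok.
All examples now run through 3 states with every (state, symbol) defined. Accept strings end in {2}, Reject strings end in {0,1}; accept={2}.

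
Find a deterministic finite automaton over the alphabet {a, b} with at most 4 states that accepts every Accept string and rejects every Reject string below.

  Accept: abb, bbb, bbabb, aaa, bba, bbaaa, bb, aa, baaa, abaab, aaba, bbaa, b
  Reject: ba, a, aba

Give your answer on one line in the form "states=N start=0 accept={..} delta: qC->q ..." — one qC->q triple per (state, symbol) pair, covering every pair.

State merging on the prefix tree: take the shortest (then alphabetical) example prefix whose next move is undefined and point that move at state 0, else 1, else 2, ...; a target is out if some Accept/Reject pair would then sit in one state with the same input left (inseparable). If every existing state is out, open a new one.
a: 0a undefined. 0a->0: no, aaa/a meet in 0. Open state 1: 0a->1.
b: 0b undefined. 0b->0: no, bba/ba meet in 1. 0b->1: no, bba/aba meet in 1 with "ba" left. Open state 2: 0b->2.
aa: 1a undefined. 1a->0: no, aaa/a meet in 1. 1a->1: no, aaa/a meet in 1. 1a->2: no, aaa/ba meet in 2 with "a" left. Open state 3: 1a->3.
ab: 1b undefined. 1b->0: ok.
ba: 2a undefined. 2a->0: ok.
bb: 2b undefined. 2b->0: no, bba/a meet in 1. 2b->1: no, bbb/ba meet in 0. 2b->2: no, bba/ba meet in 0. 2b->3: ok.
aaa: 3a undefined. 3a->0: no, aaa/ba meet in 0. 3a->1: no, aaa/a meet in 1. 3a->2: no, bbaaa/a meet in 1. 3a->3: ok.
aab: 3b undefined. 3b->0: no, bbb/ba meet in 0. 3b->1: no, bbb/a meet in 1. 3b->2: no, aaba/ba meet in 0. 3b->3: ok.
All examples now run through 4 states with every (state, symbol) defined. Accept strings end in {2,3}, Reject strings end in {0,1}; accept={2,3}.

states=4 start=0 accept={2,3} delta: 0a->1 0b->2 1a->3 1b->0 2a->0 2b->3 3a->3 3b->3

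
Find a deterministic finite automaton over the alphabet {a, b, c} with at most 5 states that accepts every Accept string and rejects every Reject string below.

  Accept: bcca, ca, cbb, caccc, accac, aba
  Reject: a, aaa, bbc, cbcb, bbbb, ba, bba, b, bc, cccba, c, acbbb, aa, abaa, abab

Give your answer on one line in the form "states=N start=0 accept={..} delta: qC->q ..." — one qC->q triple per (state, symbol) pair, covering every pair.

states=5 start=0 accept={3} delta: 0a->1 0b->0 0c->2 1a->0 1b->2 1c->0 2a->3 2b->4 2c->2 3a->0 3b->0 3c->3 4a->0 4b->3 4c->0

Grow the machine one transition at a time. Run the examples from 0; the earliest place one falls off (shortest prefix, ties alphabetical) gets sent to the lowest-numbered state that keeps every Accept/Reject pair distinguishable — a pair clashes when both reach the same state with identical unread suffix — and to a fresh state only if none does.
a: 0a undefined. 0a->0: no, aba/ba meet in 0 with "ba" left. Open state 1: 0a->1.
b: 0b undefined. 0b->0: ok.
c: 0c undefined. 0c->0: no, bcca/a meet in 1. 0c->1: no, ca/aa meet in 1 with "a" left. Open state 2: 0c->2.
aa: 1a undefined. 1a->0: ok.
ab: 1b undefined. 1b->0: no, aba/a meet in 1. 1b->1: no, aba/bbbb meet in 0. 1b->2: ok.
ac: 1c undefined. 1c->0: ok.
ca: 2a undefined. 2a->0: no, ca/bbbb meet in 0. 2a->1: no, ca/a meet in 1. 2a->2: no, ca/bbc meet in 2. Open state 3: 2a->3.
cb: 2b undefined. 2b->0: no, cbb/cbcb meet in 0. 2b->1: no, cbb/bbc meet in 2. 2b->2: no, cbb/bbc meet in 2. 2b->3: no, cbb/abab meet in 3 with "b" left. Open state 4: 2b->4.
cc: 2c undefined. 2c->0: no, bcca/a meet in 1. 2c->1: no, bcca/bbbb meet in 0. 2c->2: ok.
cac: 3c undefined. 3c->0: no, caccc/bbc meet in 2. 3c->1: no, caccc/bbc meet in 2. 3c->2: no, caccc/bbc meet in 2. 3c->3: ok.
cbb: 4b undefined. 4b->0: no, cbb/bbbb meet in 0. 4b->1: no, cbb/a meet in 1. 4b->2: no, cbb/bbc meet in 2. 4b->3: ok.
cbc: 4c undefined. 4c->0: ok.
abaa: 3a undefined. 3a->0: ok.
abab: 3b undefined. 3b->0: ok.
cccba: 4a undefined. 4a->0: ok.
All examples now run through 5 states with every (state, symbol) defined. Accept strings end in {3}, Reject strings end in {0,1,2}; accept={3}.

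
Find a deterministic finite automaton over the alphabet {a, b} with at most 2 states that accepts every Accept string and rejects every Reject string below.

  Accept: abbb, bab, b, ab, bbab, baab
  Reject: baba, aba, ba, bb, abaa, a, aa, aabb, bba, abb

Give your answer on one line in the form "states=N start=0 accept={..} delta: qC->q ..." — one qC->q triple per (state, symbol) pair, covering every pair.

states=2 start=0 accept={1} delta: 0a->0 0b->1 1a->0 1b->0

State merging on the prefix tree: take the shortest (then alphabetical) example prefix whose next move is undefined and point that move at state 0, else 1, else 2, ...; a target is out if some Accept/Reject pair would then sit in one state with the same input left (inseparable). If every existing state is out, open a new one.
a: 0a undefined. 0a->0: ok.
b: 0b undefined. 0b->0: no, abbb/baba meet in 0. Open state 1: 0b->1.
ba: 1a undefined. 1a->0: ok.
bb: 1b undefined. 1b->0: ok.
All examples now run through 2 states with every (state, symbol) defined. Accept strings end in {1}, Reject strings end in {0}; accept={1}.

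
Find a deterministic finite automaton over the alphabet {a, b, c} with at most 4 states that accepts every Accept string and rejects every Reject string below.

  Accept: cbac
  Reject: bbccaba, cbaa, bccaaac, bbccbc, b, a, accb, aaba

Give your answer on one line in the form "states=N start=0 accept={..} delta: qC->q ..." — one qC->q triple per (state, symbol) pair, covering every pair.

Grow the machine one transition at a time. Run the examples from 0; the earliest place one falls off (shortest prefix, ties alphabetical) gets sent to the lowest-numbered state that keeps every Accept/Reject pair distinguishable — a pair clashes when both reach the same state with identical unread suffix — and to a fresh state only if none does.
a: 0a undefined. 0a->0: ok.
b: 0b undefined. 0b->0: ok.
c: 0c undefined. 0c->0: no, cbac/bbccaba meet in 0. Open state 1: 0c->1.
cb: 1b undefined. 1b->0: ok.
acc: 1c undefined. 1c->0: no, cbac/bccaaac meet in 1. 1c->1: no, cbac/bbccbc meet in 1. Open state 2: 1c->2.
accb: 2b undefined. 2b->0: no, cbac/bbccbc meet in 1. 2b->1: no, cbac/accb meet in 1. 2b->2: ok.
bcca: 2a undefined. 2a->0: no, cbac/bccaaac meet in 1. 2a->1: ok.
bccaa: 1a undefined. 1a->0: no, cbac/bccaaac meet in 1. 1a->1: ok.
bbccbc: 2c undefined. 2c->0: ok.
All examples now run through 3 states with every (state, symbol) defined. Accept strings end in {1}, Reject strings end in {0,2}; accept={1}.

states=3 start=0 accept={1} delta: 0a->0 0b->0 0c->1 1a->1 1b->0 1c->2 2a->1 2b->2 2c->0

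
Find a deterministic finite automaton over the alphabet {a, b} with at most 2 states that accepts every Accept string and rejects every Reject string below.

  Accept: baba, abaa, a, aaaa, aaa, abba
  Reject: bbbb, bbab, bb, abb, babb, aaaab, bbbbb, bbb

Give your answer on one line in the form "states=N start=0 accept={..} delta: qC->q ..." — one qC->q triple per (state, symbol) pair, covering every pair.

states=2 start=0 accept={0} delta: 0a->0 0b->1 1a->0 1b->1

Grow the machine one transition at a time. Run the examples from 0; the earliest place one falls off (shortest prefix, ties alphabetical) gets sent to the lowest-numbered state that keeps every Accept/Reject pair distinguishable — a pair clashes when both reach the same state with identical unread suffix — and to a fresh state only if none does.
a: 0a undefined. 0a->0: ok.
b: 0b undefined. 0b->0: no, baba/bbbb meet in 0. Open state 1: 0b->1.
ba: 1a undefined. 1a->0: ok.
bb: 1b undefined. 1b->0: no, baba/bbbb meet in 0. 1b->1: ok.
All examples now run through 2 states with every (state, symbol) defined. Accept strings end in {0}, Reject strings end in {1}; accept={0}.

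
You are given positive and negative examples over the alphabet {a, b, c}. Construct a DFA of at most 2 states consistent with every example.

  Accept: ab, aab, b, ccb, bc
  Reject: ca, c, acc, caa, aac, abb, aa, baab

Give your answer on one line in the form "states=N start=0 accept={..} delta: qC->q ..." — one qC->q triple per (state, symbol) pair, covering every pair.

Fold the examples into a partial DFA from state 0: repeatedly fix the first undefined (state, symbol) met by the shortest-then-alphabetical prefix, trying targets in increasing order and rejecting any under which an Accept and a Reject string meet in one state with the same remainder; add a state when all current targets are rejected. Accepting states are where Accept strings end.
a: 0a undefined. 0a->0: ok.
b: 0b undefined. 0b->0: no, ab/abb meet in 0. Open state 1: 0b->1.
c: 0c undefined. 0c->0: ok.
ba: 1a undefined. 1a->0: no, ab/baab meet in 1. 1a->1: ok.
bc: 1c undefined. 1c->0: no, bc/ca meet in 0. 1c->1: ok.
abb: 1b undefined. 1b->0: ok.
All examples now run through 2 states with every (state, symbol) defined. Accept strings end in {1}, Reject strings end in {0}; accept={1}.

states=2 start=0 accept={1} delta: 0a->0 0b->1 0c->0 1a->1 1b->0 1c->1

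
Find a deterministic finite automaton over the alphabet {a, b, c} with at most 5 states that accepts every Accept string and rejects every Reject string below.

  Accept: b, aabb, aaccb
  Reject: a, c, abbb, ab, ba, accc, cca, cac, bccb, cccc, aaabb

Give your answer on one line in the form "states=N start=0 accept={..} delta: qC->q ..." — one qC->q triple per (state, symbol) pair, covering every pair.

State merging on the prefix tree: take the shortest (then alphabetical) example prefix whose next move is undefined and point that move at state 0, else 1, else 2, ...; a target is out if some Accept/Reject pair would then sit in one state with the same input left (inseparable). If every existing state is out, open a new one.
a: 0a undefined. 0a->0: no, b/ab meet in 0 with "b" left. Open state 1: 0a->1.
b: 0b undefined. 0b->0: ok.
c: 0c undefined. 0c->0: no, b/c meet in 0. 0c->1: ok.
aa: 1a undefined. 1a->0: no, aaccb/bccb meet in 1 with "cb" left. 1a->1: no, aabb/aaabb meet in 1 with "bb" left. Open state 2: 1a->2.
ab: 1b undefined. 1b->0: no, b/abbb meet in 0. 1b->1: ok.
ac: 1c undefined. 1c->0: no, b/accc meet in 0. 1c->1: ok.
aaa: 2a undefined. 2a->0: no, b/aaabb meet in 0. 2a->1: ok.
aab: 2b undefined. 2b->0: ok.
aac: 2c undefined. 2c->0: no, b/cac meet in 0. 2c->1: no, aaccb/a meet in 1. 2c->2: ok.
All examples now run through 3 states with every (state, symbol) defined. Accept strings end in {0}, Reject strings end in {1,2}; accept={0}.

states=3 start=0 accept={0} delta: 0a->1 0b->0 0c->1 1a->2 1b->1 1c->1 2a->1 2b->0 2c->2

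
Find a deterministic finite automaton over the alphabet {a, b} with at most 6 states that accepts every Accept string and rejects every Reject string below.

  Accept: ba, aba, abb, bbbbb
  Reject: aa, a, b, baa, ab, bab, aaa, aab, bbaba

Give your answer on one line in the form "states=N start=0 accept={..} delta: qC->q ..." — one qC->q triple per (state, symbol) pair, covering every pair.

State merging on the prefix tree: take the shortest (then alphabetical) example prefix whose next move is undefined and point that move at state 0, else 1, else 2, ...; a target is out if some Accept/Reject pair would then sit in one state with the same input left (inseparable). If every existing state is out, open a new one.
a: 0a undefined. 0a->0: ok.
b: 0b undefined. 0b->0: no, ba/aa meet in 0. Open state 1: 0b->1.
ba: 1a undefined. 1a->0: no, ba/aa meet in 0. 1a->1: no, ba/b meet in 1. Open state 2: 1a->2.
bb: 1b undefined. 1b->0: no, ba/bbaba meet in 2. 1b->1: no, abb/b meet in 1. 1b->2: ok.
baa: 2a undefined. 2a->0: no, ba/bbaba meet in 2. 2a->1: ok.
bab: 2b undefined. 2b->0: ok.
All examples now run through 3 states with every (state, symbol) defined. Accept strings end in {2}, Reject strings end in {0,1}; accept={2}.

states=3 start=0 accept={2} delta: 0a->0 0b->1 1a->2 1b->2 2a->1 2b->0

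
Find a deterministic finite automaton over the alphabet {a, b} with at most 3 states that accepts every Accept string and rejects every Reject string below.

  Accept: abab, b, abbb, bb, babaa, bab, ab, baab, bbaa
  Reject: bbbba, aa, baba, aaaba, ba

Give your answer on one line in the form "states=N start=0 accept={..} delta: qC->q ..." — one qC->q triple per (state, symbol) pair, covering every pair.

states=3 start=0 accept={1} delta: 0a->0 0b->1 1a->2 1b->1 2a->1 2b->1

State merging on the prefix tree: take the shortest (then alphabetical) example prefix whose next move is undefined and point that move at state 0, else 1, else 2, ...; a target is out if some Accept/Reject pair would then sit in one state with the same input left (inseparable). If every existing state is out, open a new one.
a: 0a undefined. 0a->0: ok.
b: 0b undefined. 0b->0: no, abab/bbbba meet in 0. Open state 1: 0b->1.
ba: 1a undefined. 1a->0: no, babaa/aa meet in 0. 1a->1: no, b/aaaba meet in 1. Open state 2: 1a->2.
bb: 1b undefined. 1b->0: no, bb/bbbba meet in 0. 1b->1: ok.
baa: 2a undefined. 2a->0: no, bbaa/aa meet in 0. 2a->1: ok.
bab: 2b undefined. 2b->0: no, abab/aa meet in 0. 2b->1: ok.
All examples now run through 3 states with every (state, symbol) defined. Accept strings end in {1}, Reject strings end in {0,2}; accept={1}.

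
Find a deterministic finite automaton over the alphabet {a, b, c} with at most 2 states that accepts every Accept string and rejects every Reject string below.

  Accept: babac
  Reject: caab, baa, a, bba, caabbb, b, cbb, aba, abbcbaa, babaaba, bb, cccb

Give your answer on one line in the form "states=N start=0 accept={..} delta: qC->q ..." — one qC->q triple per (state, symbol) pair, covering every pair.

states=2 start=0 accept={1} delta: 0a->0 0b->0 0c->1 1a->0 1b->0 1c->0

Fold the examples into a partial DFA from state 0: repeatedly fix the first undefined (state, symbol) met by the shortest-then-alphabetical prefix, trying targets in increasing order and rejecting any under which an Accept and a Reject string meet in one state with the same remainder; add a state when all current targets are rejected. Accepting states are where Accept strings end.
a: 0a undefined. 0a->0: ok.
b: 0b undefined. 0b->0: ok.
c: 0c undefined. 0c->0: no, babac/caab meet in 0. Open state 1: 0c->1.
ca: 1a undefined. 1a->0: ok.
cb: 1b undefined. 1b->0: ok.
cc: 1c undefined. 1c->0: ok.
All examples now run through 2 states with every (state, symbol) defined. Accept strings end in {1}, Reject strings end in {0}; accept={1}.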